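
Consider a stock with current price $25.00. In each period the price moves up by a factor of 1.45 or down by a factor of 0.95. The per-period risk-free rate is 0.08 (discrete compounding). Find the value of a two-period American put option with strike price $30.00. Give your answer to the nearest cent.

Risk-neutral probability p = (1 + 0.08 − 0.95)/(1.45 − 0.95) = 0.1300/0.5000 = 0.2600
Terminal stock prices: S_uu = 52.56, S_ud = 34.44, S_dd = 22.56
Terminal payoffs (K − S): max(-22.56, 0) = 0, max(-4.438, 0) = 0, max(7.438, 0) = 7.438
Node u (S = 36.25): continuation = 1/1.08·[0.2600·0.0000 + 0.7400·0.0000] = 0.0000; exercise value = 0.0000 ≤ continuation, so V_u = 0.0000
Node d (S = 23.75): continuation = 1/1.08·[0.2600·0.0000 + 0.7400·7.4375] = 5.0961; exercise value = 6.2500 > continuation, so V_d = 6.2500 (exercise)
Node 0 (S = 25): continuation = 1/1.08·[0.2600·0.0000 + 0.7400·6.2500] = 4.2824; exercise value = 5.0000 > continuation, so V_0 = 5.0000 (exercise)

$5.00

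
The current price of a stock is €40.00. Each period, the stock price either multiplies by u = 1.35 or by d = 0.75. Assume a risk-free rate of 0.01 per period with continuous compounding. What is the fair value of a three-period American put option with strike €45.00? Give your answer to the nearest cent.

€11.03

Risk-neutral probability p = (e^0.01 − 0.75)/(1.35 − 0.75) = 0.2601/0.6000 = 0.4334
Terminal stock prices: S_uuu = 98.42, S_uud = 54.68, S_udd = 30.38, S_ddd = 16.88
Terminal payoffs (K − S): max(-53.42, 0) = 0, max(-9.675, 0) = 0, max(14.62, 0) = 14.62, max(28.12, 0) = 28.12
Node uu (S = 72.9): continuation = e^(−0.01)·[0.4334·0.0000 + 0.5666·0.0000] = 0.0000; exercise value = 0.0000 ≤ continuation, so V_uu = 0.0000
Node ud (S = 40.5): continuation = e^(−0.01)·[0.4334·0.0000 + 0.5666·14.6250] = 8.2038; exercise value = 4.5000 ≤ continuation, so V_ud = 8.2038
Node dd (S = 22.5): continuation = e^(−0.01)·[0.4334·14.6250 + 0.5666·28.1250] = 22.0522; exercise value = 22.5000 > continuation, so V_dd = 22.5000 (exercise)
Node u (S = 54): continuation = e^(−0.01)·[0.4334·0.0000 + 0.5666·8.2038] = 4.6019; exercise value = 0.0000 ≤ continuation, so V_u = 4.6019
Node d (S = 30): continuation = e^(−0.01)·[0.4334·8.2038 + 0.5666·22.5000] = 16.1416; exercise value = 15.0000 ≤ continuation, so V_d = 16.1416
Node 0 (S = 40): continuation = e^(−0.01)·[0.4334·4.6019 + 0.5666·16.1416] = 11.0292; exercise value = 5.0000 ≤ continuation, so V_0 = 11.0292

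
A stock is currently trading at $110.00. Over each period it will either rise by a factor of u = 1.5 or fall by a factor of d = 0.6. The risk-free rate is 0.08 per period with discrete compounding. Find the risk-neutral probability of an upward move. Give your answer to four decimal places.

p = 0.5333

Risk-neutral probability p = (1 + 0.08 − 0.6)/(1.5 − 0.6) = 0.4800/0.9000 = 0.5333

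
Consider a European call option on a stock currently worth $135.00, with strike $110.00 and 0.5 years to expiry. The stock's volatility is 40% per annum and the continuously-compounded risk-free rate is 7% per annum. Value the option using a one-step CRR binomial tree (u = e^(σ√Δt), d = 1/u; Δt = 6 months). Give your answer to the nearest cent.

CRR parameters: u = e^(σ√Δt) = e^(0.4·√0.5) = 1.3269, d = 1/u = 0.7536
Per-period rate: rΔt = 0.07·0.5 = 0.035, so R = e^0.035 = 1.0356
Risk-neutral probability p = (e^0.035 − 0.7536)/(1.3269 − 0.7536) = 0.2820/0.5733 = 0.4919
Terminal stock prices: S_u = 179.1, S_d = 101.7
Terminal payoffs (S − K): max(69.13, 0) = 69.13, max(-8.259, 0) = 0
Node 0 (S = 135): V_0 = e^(−0.035)·[0.4919·69.1310 + 0.5081·0.0000] = 32.8354

$32.84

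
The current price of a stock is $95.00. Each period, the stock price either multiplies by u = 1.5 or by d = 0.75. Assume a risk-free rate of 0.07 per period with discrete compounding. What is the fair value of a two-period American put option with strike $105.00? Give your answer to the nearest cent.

Risk-neutral probability p = (1 + 0.07 − 0.75)/(1.5 − 0.75) = 0.3200/0.7500 = 0.4267
Terminal stock prices: S_uu = 213.8, S_ud = 106.9, S_dd = 53.44
Terminal payoffs (K − S): max(-108.8, 0) = 0, max(-1.875, 0) = 0, max(51.56, 0) = 51.56
Node u (S = 142.5): continuation = 1/1.07·[0.4267·0.0000 + 0.5733·0.0000] = 0.0000; exercise value = 0.0000 ≤ continuation, so V_u = 0.0000
Node d (S = 71.25): continuation = 1/1.07·[0.4267·0.0000 + 0.5733·51.5625] = 27.6285; exercise value = 33.7500 > continuation, so V_d = 33.7500 (exercise)
Node 0 (S = 95): continuation = 1/1.07·[0.4267·0.0000 + 0.5733·33.7500] = 18.0841; exercise value = 10.0000 ≤ continuation, so V_0 = 18.0841

$18.08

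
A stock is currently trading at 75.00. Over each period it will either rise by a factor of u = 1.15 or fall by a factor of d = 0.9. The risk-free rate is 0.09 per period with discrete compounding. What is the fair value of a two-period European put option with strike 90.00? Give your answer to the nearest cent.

5.22

Risk-neutral probability p = (1 + 0.09 − 0.9)/(1.15 − 0.9) = 0.1900/0.2500 = 0.7600
Terminal stock prices: S_uu = 99.19, S_ud = 77.62, S_dd = 60.75
Terminal payoffs (K − S): max(-9.187, 0) = 0, max(12.38, 0) = 12.38, max(29.25, 0) = 29.25
Node u (S = 86.25): V_u = 1/1.09·[0.7600·0.0000 + 0.2400·12.3750] = 2.7248
Node d (S = 67.5): V_d = 1/1.09·[0.7600·12.3750 + 0.2400·29.2500] = 15.0688
Node 0 (S = 75): V_0 = 1/1.09·[0.7600·2.7248 + 0.2400·15.0688] = 5.2177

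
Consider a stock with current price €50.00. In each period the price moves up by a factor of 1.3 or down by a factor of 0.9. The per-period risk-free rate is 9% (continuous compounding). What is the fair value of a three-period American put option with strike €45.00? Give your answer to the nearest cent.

Risk-neutral probability p = (e^0.09 − 0.9)/(1.3 − 0.9) = 0.1942/0.4000 = 0.4854
Terminal stock prices: S_uuu = 109.9, S_uud = 76.05, S_udd = 52.65, S_ddd = 36.45
Terminal payoffs (K − S): max(-64.85, 0) = 0, max(-31.05, 0) = 0, max(-7.65, 0) = 0, max(8.55, 0) = 8.55
Node uu (S = 84.5): continuation = e^(−0.09)·[0.4854·0.0000 + 0.5146·0.0000] = 0.0000; exercise value = 0.0000 ≤ continuation, so V_uu = 0.0000
Node ud (S = 58.5): continuation = e^(−0.09)·[0.4854·0.0000 + 0.5146·0.0000] = 0.0000; exercise value = 0.0000 ≤ continuation, so V_ud = 0.0000
Node dd (S = 40.5): continuation = e^(−0.09)·[0.4854·0.0000 + 0.5146·8.5500] = 4.0209; exercise value = 4.5000 > continuation, so V_dd = 4.5000 (exercise)
Node u (S = 65): continuation = e^(−0.09)·[0.4854·0.0000 + 0.5146·0.0000] = 0.0000; exercise value = 0.0000 ≤ continuation, so V_u = 0.0000
Node d (S = 45): continuation = e^(−0.09)·[0.4854·0.0000 + 0.5146·4.5000] = 2.1162; exercise value = 0.0000 ≤ continuation, so V_d = 2.1162
Node 0 (S = 50): continuation = e^(−0.09)·[0.4854·0.0000 + 0.5146·2.1162] = 0.9952; exercise value = 0.0000 ≤ continuation, so V_0 = 0.9952

€1.00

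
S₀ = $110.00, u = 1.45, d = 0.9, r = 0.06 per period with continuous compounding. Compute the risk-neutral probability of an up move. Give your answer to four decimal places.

Risk-neutral probability p = (e^0.06 − 0.9)/(1.45 − 0.9) = 0.1618/0.5500 = 0.2942

p = 0.2942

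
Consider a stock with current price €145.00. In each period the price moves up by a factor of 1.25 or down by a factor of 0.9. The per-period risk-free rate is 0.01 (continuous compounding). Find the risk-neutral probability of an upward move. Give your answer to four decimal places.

p = 0.3144

Risk-neutral probability p = (e^0.01 − 0.9)/(1.25 − 0.9) = 0.1101/0.3500 = 0.3144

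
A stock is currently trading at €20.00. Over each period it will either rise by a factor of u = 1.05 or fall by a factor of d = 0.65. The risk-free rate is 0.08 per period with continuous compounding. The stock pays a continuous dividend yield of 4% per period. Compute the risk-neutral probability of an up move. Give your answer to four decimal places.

p = 0.9770

Per-period risk-free factor R = e^0.08 = 1.0833; dividend-adjusted growth = e^(0.08−0.04) = 1.0408.
Risk-neutral probability p = (1.0408 − 0.65)/(1.05 − 0.65) = 0.3908/0.4000 = 0.9770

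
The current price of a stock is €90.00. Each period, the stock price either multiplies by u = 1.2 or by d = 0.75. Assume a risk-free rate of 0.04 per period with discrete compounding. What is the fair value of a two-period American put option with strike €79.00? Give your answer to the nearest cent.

€3.93

Risk-neutral probability p = (1 + 0.04 − 0.75)/(1.2 − 0.75) = 0.2900/0.4500 = 0.6444
Terminal stock prices: S_uu = 129.6, S_ud = 81, S_dd = 50.62
Terminal payoffs (K − S): max(-50.6, 0) = 0, max(-2, 0) = 0, max(28.38, 0) = 28.38
Node u (S = 108): continuation = 1/1.04·[0.6444·0.0000 + 0.3556·0.0000] = 0.0000; exercise value = 0.0000 ≤ continuation, so V_u = 0.0000
Node d (S = 67.5): continuation = 1/1.04·[0.6444·0.0000 + 0.3556·28.3750] = 9.7009; exercise value = 11.5000 > continuation, so V_d = 11.5000 (exercise)
Node 0 (S = 90): continuation = 1/1.04·[0.6444·0.0000 + 0.3556·11.5000] = 3.9316; exercise value = 0.0000 ≤ continuation, so V_0 = 3.9316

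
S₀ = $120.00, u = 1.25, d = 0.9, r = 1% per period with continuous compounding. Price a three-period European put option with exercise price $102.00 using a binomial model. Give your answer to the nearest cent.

Risk-neutral probability p = (e^0.01 − 0.9)/(1.25 − 0.9) = 0.1101/0.3500 = 0.3144
Terminal stock prices: S_uuu = 234.4, S_uud = 168.8, S_udd = 121.5, S_ddd = 87.48
Terminal payoffs (K − S): max(-132.4, 0) = 0, max(-66.75, 0) = 0, max(-19.5, 0) = 0, max(14.52, 0) = 14.52
Node uu (S = 187.5): V_uu = e^(−0.01)·[0.3144·0.0000 + 0.6856·0.0000] = 0.0000
Node ud (S = 135): V_ud = e^(−0.01)·[0.3144·0.0000 + 0.6856·0.0000] = 0.0000
Node dd (S = 97.2): V_dd = e^(−0.01)·[0.3144·0.0000 + 0.6856·14.5200] = 9.8554
Node u (S = 150): V_u = e^(−0.01)·[0.3144·0.0000 + 0.6856·0.0000] = 0.0000
Node d (S = 108): V_d = e^(−0.01)·[0.3144·0.0000 + 0.6856·9.8554] = 6.6894
Node 0 (S = 120): V_0 = e^(−0.01)·[0.3144·0.0000 + 0.6856·6.6894] = 4.5404

$4.54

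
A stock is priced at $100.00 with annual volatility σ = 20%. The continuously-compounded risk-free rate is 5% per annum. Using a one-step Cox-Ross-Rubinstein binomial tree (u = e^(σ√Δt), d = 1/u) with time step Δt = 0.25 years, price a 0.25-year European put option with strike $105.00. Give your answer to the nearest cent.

$6.63

CRR parameters: u = e^(σ√Δt) = e^(0.2·√0.25) = 1.1052, d = 1/u = 0.9048
Per-period rate: rΔt = 0.05·0.25 = 0.0125, so R = e^0.0125 = 1.0126
Risk-neutral probability p = (e^0.0125 − 0.9048)/(1.1052 − 0.9048) = 0.1077/0.2003 = 0.5378
Terminal stock prices: S_u = 110.5, S_d = 90.48
Terminal payoffs (K − S): max(-5.517, 0) = 0, max(14.52, 0) = 14.52
Node 0 (S = 100): V_0 = e^(−0.0125)·[0.5378·0.0000 + 0.4622·14.5163] = 6.6259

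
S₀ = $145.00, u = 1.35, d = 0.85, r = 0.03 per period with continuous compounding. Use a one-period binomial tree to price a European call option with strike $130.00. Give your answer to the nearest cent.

$23.03

Risk-neutral probability p = (e^0.03 − 0.85)/(1.35 − 0.85) = 0.1805/0.5000 = 0.3609
Terminal stock prices: S_u = 195.8, S_d = 123.2
Terminal payoffs (S − K): max(65.75, 0) = 65.75, max(-6.75, 0) = 0
Node 0 (S = 145): V_0 = e^(−0.03)·[0.3609·65.7500 + 0.6391·0.0000] = 23.0285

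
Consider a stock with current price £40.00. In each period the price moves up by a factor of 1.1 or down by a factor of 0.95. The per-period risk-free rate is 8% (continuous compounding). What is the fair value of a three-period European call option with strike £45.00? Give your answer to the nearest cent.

£4.75

Risk-neutral probability p = (e^0.08 − 0.95)/(1.1 − 0.95) = 0.1333/0.1500 = 0.8886
Terminal stock prices: S_uuu = 53.24, S_uud = 45.98, S_udd = 39.71, S_ddd = 34.29
Terminal payoffs (S − K): max(8.24, 0) = 8.24, max(0.98, 0) = 0.98, max(-5.29, 0) = 0, max(-10.71, 0) = 0
Node uu (S = 48.4): V_uu = e^(−0.08)·[0.8886·8.2400 + 0.1114·0.9800] = 6.8598
Node ud (S = 41.8): V_ud = e^(−0.08)·[0.8886·0.9800 + 0.1114·0.0000] = 0.8039
Node dd (S = 36.1): V_dd = e^(−0.08)·[0.8886·0.0000 + 0.1114·0.0000] = 0.0000
Node u (S = 44): V_u = e^(−0.08)·[0.8886·6.8598 + 0.1114·0.8039] = 5.7095
Node d (S = 38): V_d = e^(−0.08)·[0.8886·0.8039 + 0.1114·0.0000] = 0.6594
Node 0 (S = 40): V_0 = e^(−0.08)·[0.8886·5.7095 + 0.1114·0.6594] = 4.7511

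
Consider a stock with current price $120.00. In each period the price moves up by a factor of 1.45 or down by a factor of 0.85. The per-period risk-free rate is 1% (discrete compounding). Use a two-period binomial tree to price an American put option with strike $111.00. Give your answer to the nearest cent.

Risk-neutral probability p = (1 + 0.01 − 0.85)/(1.45 − 0.85) = 0.1600/0.6000 = 0.2667
Terminal stock prices: S_uu = 252.3, S_ud = 147.9, S_dd = 86.7
Terminal payoffs (K − S): max(-141.3, 0) = 0, max(-36.9, 0) = 0, max(24.3, 0) = 24.3
Node u (S = 174): continuation = 1/1.01·[0.2667·0.0000 + 0.7333·0.0000] = 0.0000; exercise value = 0.0000 ≤ continuation, so V_u = 0.0000
Node d (S = 102): continuation = 1/1.01·[0.2667·0.0000 + 0.7333·24.3000] = 17.6436; exercise value = 9.0000 ≤ continuation, so V_d = 17.6436
Node 0 (S = 120): continuation = 1/1.01·[0.2667·0.0000 + 0.7333·17.6436] = 12.8105; exercise value = 0.0000 ≤ continuation, so V_0 = 12.8105

$12.81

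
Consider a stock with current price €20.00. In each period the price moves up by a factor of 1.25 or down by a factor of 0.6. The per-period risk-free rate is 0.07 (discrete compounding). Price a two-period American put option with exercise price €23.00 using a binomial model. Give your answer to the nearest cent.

€4.25

Risk-neutral probability p = (1 + 0.07 − 0.6)/(1.25 − 0.6) = 0.4700/0.6500 = 0.7231
Terminal stock prices: S_uu = 31.25, S_ud = 15, S_dd = 7.2
Terminal payoffs (K − S): max(-8.25, 0) = 0, max(8, 0) = 8, max(15.8, 0) = 15.8
Node u (S = 25): continuation = 1/1.07·[0.7231·0.0000 + 0.2769·8.0000] = 2.0705; exercise value = 0.0000 ≤ continuation, so V_u = 2.0705
Node d (S = 12): continuation = 1/1.07·[0.7231·8.0000 + 0.2769·15.8000] = 9.4953; exercise value = 11.0000 > continuation, so V_d = 11.0000 (exercise)
Node 0 (S = 20): continuation = 1/1.07·[0.7231·2.0705 + 0.2769·11.0000] = 4.2460; exercise value = 3.0000 ≤ continuation, so V_0 = 4.2460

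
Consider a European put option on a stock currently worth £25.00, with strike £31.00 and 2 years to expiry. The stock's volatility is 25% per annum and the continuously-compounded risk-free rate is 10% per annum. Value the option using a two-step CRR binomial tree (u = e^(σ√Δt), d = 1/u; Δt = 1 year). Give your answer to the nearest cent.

CRR parameters: u = e^(σ√Δt) = e^(0.25·√1) = 1.2840, d = 1/u = 0.7788
Per-period rate: rΔt = 0.1·1 = 0.1, so R = e^0.1 = 1.1052
Risk-neutral probability p = (e^0.1 − 0.7788)/(1.2840 − 0.7788) = 0.3264/0.5052 = 0.6460
Terminal stock prices: S_uu = 41.22, S_ud = 25, S_dd = 15.16
Terminal payoffs (K − S): max(-10.22, 0) = 0, max(6, 0) = 6, max(15.84, 0) = 15.84
Node u (S = 32.1): V_u = e^(−0.1)·[0.6460·0.0000 + 0.3540·6.0000] = 1.9219
Node d (S = 19.47): V_d = e^(−0.1)·[0.6460·6.0000 + 0.3540·15.8367] = 8.5799
Node 0 (S = 25): V_0 = e^(−0.1)·[0.6460·1.9219 + 0.3540·8.5799] = 3.8717

£3.87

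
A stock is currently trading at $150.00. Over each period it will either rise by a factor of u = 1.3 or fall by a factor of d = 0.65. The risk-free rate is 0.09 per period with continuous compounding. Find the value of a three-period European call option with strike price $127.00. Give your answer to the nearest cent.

Risk-neutral probability p = (e^0.09 − 0.65)/(1.3 − 0.65) = 0.4442/0.6500 = 0.6833
Terminal stock prices: S_uuu = 329.6, S_uud = 164.8, S_udd = 82.39, S_ddd = 41.19
Terminal payoffs (S − K): max(202.6, 0) = 202.6, max(37.78, 0) = 37.78, max(-44.61, 0) = 0, max(-85.81, 0) = 0
Node uu (S = 253.5): V_uu = e^(−0.09)·[0.6833·202.5500 + 0.3167·37.7750] = 137.4307
Node ud (S = 126.8): V_ud = e^(−0.09)·[0.6833·37.7750 + 0.3167·0.0000] = 23.5916
Node dd (S = 63.38): V_dd = e^(−0.09)·[0.6833·0.0000 + 0.3167·0.0000] = 0.0000
Node u (S = 195): V_u = e^(−0.09)·[0.6833·137.4307 + 0.3167·23.5916] = 92.6571
Node d (S = 97.5): V_d = e^(−0.09)·[0.6833·23.5916 + 0.3167·0.0000] = 14.7337
Node 0 (S = 150): V_0 = e^(−0.09)·[0.6833·92.6571 + 0.3167·14.7337] = 62.1311

$62.13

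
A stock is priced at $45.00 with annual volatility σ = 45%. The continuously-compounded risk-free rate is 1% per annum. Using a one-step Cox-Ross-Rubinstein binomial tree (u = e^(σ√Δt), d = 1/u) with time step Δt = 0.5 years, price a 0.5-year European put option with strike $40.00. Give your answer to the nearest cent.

CRR parameters: u = e^(σ√Δt) = e^(0.45·√0.5) = 1.3746, d = 1/u = 0.7275
Per-period rate: rΔt = 0.01·0.5 = 0.005, so R = e^0.005 = 1.0050
Risk-neutral probability p = (e^0.005 − 0.7275)/(1.3746 − 0.7275) = 0.2776/0.6472 = 0.4289
Terminal stock prices: S_u = 61.86, S_d = 32.74
Terminal payoffs (K − S): max(-21.86, 0) = 0, max(7.264, 0) = 7.264
Node 0 (S = 45): V_0 = e^(−0.005)·[0.4289·0.0000 + 0.5711·7.2644] = 4.1283

$4.13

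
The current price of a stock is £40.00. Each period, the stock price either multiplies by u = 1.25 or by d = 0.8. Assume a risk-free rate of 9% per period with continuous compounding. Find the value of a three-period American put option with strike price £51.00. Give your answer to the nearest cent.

Risk-neutral probability p = (e^0.09 − 0.8)/(1.25 − 0.8) = 0.2942/0.4500 = 0.6537
Terminal stock prices: S_uuu = 78.12, S_uud = 50, S_udd = 32, S_ddd = 20.48
Terminal payoffs (K − S): max(-27.12, 0) = 0, max(1, 0) = 1, max(19, 0) = 19, max(30.52, 0) = 30.52
Node uu (S = 62.5): continuation = e^(−0.09)·[0.6537·0.0000 + 0.3463·1.0000] = 0.3165; exercise value = 0.0000 ≤ continuation, so V_uu = 0.3165
Node ud (S = 40): continuation = e^(−0.09)·[0.6537·1.0000 + 0.3463·19.0000] = 6.6105; exercise value = 11.0000 > continuation, so V_ud = 11.0000 (exercise)
Node dd (S = 25.6): continuation = e^(−0.09)·[0.6537·19.0000 + 0.3463·30.5200] = 21.0105; exercise value = 25.4000 > continuation, so V_dd = 25.4000 (exercise)
Node u (S = 50): continuation = e^(−0.09)·[0.6537·0.3165 + 0.3463·11.0000] = 3.6703; exercise value = 1.0000 ≤ continuation, so V_u = 3.6703
Node d (S = 32): continuation = e^(−0.09)·[0.6537·11.0000 + 0.3463·25.4000] = 14.6105; exercise value = 19.0000 > continuation, so V_d = 19.0000 (exercise)
Node 0 (S = 40): continuation = e^(−0.09)·[0.6537·3.6703 + 0.3463·19.0000] = 8.2059; exercise value = 11.0000 > continuation, so V_0 = 11.0000 (exercise)

£11.00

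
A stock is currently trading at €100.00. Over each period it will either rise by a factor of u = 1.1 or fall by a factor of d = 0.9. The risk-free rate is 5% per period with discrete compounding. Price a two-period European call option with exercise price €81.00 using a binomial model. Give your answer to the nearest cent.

Risk-neutral probability p = (1 + 0.05 − 0.9)/(1.1 − 0.9) = 0.1500/0.2000 = 0.7500
Terminal stock prices: S_uu = 121, S_ud = 99, S_dd = 81
Terminal payoffs (S − K): max(40, 0) = 40, max(18, 0) = 18, max(0, 0) = 0
Node u (S = 110): V_u = 1/1.05·[0.7500·40.0000 + 0.2500·18.0000] = 32.8571
Node d (S = 90): V_d = 1/1.05·[0.7500·18.0000 + 0.2500·0.0000] = 12.8571
Node 0 (S = 100): V_0 = 1/1.05·[0.7500·32.8571 + 0.2500·12.8571] = 26.5306

€26.53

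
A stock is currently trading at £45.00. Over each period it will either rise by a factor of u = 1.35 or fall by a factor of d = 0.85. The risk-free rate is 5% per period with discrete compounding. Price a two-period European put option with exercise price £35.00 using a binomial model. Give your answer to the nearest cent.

£0.81

Risk-neutral probability p = (1 + 0.05 − 0.85)/(1.35 − 0.85) = 0.2000/0.5000 = 0.4000
Terminal stock prices: S_uu = 82.01, S_ud = 51.64, S_dd = 32.51
Terminal payoffs (K − S): max(-47.01, 0) = 0, max(-16.64, 0) = 0, max(2.488, 0) = 2.488
Node u (S = 60.75): V_u = 1/1.05·[0.4000·0.0000 + 0.6000·0.0000] = 0.0000
Node d (S = 38.25): V_d = 1/1.05·[0.4000·0.0000 + 0.6000·2.4875] = 1.4214
Node 0 (S = 45): V_0 = 1/1.05·[0.4000·0.0000 + 0.6000·1.4214] = 0.8122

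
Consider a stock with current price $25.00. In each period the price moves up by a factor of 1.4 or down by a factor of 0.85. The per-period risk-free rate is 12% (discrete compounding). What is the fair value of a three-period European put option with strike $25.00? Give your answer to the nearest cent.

Risk-neutral probability p = (1 + 0.12 − 0.85)/(1.4 − 0.85) = 0.2700/0.5500 = 0.4909
Terminal stock prices: S_uuu = 68.6, S_uud = 41.65, S_udd = 25.29, S_ddd = 15.35
Terminal payoffs (K − S): max(-43.6, 0) = 0, max(-16.65, 0) = 0, max(-0.2875, 0) = 0, max(9.647, 0) = 9.647
Node uu (S = 49): V_uu = 1/1.12·[0.4909·0.0000 + 0.5091·0.0000] = 0.0000
Node ud (S = 29.75): V_ud = 1/1.12·[0.4909·0.0000 + 0.5091·0.0000] = 0.0000
Node dd (S = 18.06): V_dd = 1/1.12·[0.4909·0.0000 + 0.5091·9.6469] = 4.3849
Node u (S = 35): V_u = 1/1.12·[0.4909·0.0000 + 0.5091·0.0000] = 0.0000
Node d (S = 21.25): V_d = 1/1.12·[0.4909·0.0000 + 0.5091·4.3849] = 1.9932
Node 0 (S = 25): V_0 = 1/1.12·[0.4909·0.0000 + 0.5091·1.9932] = 0.9060

$0.91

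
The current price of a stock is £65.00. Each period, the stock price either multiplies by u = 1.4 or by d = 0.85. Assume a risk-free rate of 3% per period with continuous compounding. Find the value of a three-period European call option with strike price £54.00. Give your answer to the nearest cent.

£19.55

Risk-neutral probability p = (e^0.03 − 0.85)/(1.4 − 0.85) = 0.1805/0.5500 = 0.3281
Terminal stock prices: S_uuu = 178.4, S_uud = 108.3, S_udd = 65.75, S_ddd = 39.92
Terminal payoffs (S − K): max(124.4, 0) = 124.4, max(54.29, 0) = 54.29, max(11.75, 0) = 11.75, max(-14.08, 0) = 0
Node uu (S = 127.4): V_uu = e^(−0.03)·[0.3281·124.3600 + 0.6719·54.2900] = 74.9959
Node ud (S = 77.35): V_ud = e^(−0.03)·[0.3281·54.2900 + 0.6719·11.7475] = 24.9459
Node dd (S = 46.96): V_dd = e^(−0.03)·[0.3281·11.7475 + 0.6719·0.0000] = 3.7404
Node u (S = 91): V_u = e^(−0.03)·[0.3281·74.9959 + 0.6719·24.9459] = 40.1447
Node d (S = 55.25): V_d = e^(−0.03)·[0.3281·24.9459 + 0.6719·3.7404] = 10.3818
Node 0 (S = 65): V_0 = e^(−0.03)·[0.3281·40.1447 + 0.6719·10.3818] = 19.5515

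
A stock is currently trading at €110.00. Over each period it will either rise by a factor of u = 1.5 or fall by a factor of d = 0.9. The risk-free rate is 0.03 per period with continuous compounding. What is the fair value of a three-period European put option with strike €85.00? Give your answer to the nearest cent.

€2.11

Risk-neutral probability p = (e^0.03 − 0.9)/(1.5 − 0.9) = 0.1305/0.6000 = 0.2174
Terminal stock prices: S_uuu = 371.2, S_uud = 222.8, S_udd = 133.7, S_ddd = 80.19
Terminal payoffs (K − S): max(-286.2, 0) = 0, max(-137.8, 0) = 0, max(-48.65, 0) = 0, max(4.81, 0) = 4.81
Node uu (S = 247.5): V_uu = e^(−0.03)·[0.2174·0.0000 + 0.7826·0.0000] = 0.0000
Node ud (S = 148.5): V_ud = e^(−0.03)·[0.2174·0.0000 + 0.7826·0.0000] = 0.0000
Node dd (S = 89.1): V_dd = e^(−0.03)·[0.2174·0.0000 + 0.7826·4.8100] = 3.6529
Node u (S = 165): V_u = e^(−0.03)·[0.2174·0.0000 + 0.7826·0.0000] = 0.0000
Node d (S = 99): V_d = e^(−0.03)·[0.2174·0.0000 + 0.7826·3.6529] = 2.7742
Node 0 (S = 110): V_0 = e^(−0.03)·[0.2174·0.0000 + 0.7826·2.7742] = 2.1069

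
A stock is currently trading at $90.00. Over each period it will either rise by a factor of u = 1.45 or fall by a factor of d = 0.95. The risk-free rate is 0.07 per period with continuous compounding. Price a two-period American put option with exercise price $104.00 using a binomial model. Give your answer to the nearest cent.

Risk-neutral probability p = (e^0.07 − 0.95)/(1.45 − 0.95) = 0.1225/0.5000 = 0.2450
Terminal stock prices: S_uu = 189.2, S_ud = 124, S_dd = 81.22
Terminal payoffs (K − S): max(-85.22, 0) = 0, max(-19.97, 0) = 0, max(22.78, 0) = 22.78
Node u (S = 130.5): continuation = e^(−0.07)·[0.2450·0.0000 + 0.7550·0.0000] = 0.0000; exercise value = 0.0000 ≤ continuation, so V_u = 0.0000
Node d (S = 85.5): continuation = e^(−0.07)·[0.2450·0.0000 + 0.7550·22.7750] = 16.0323; exercise value = 18.5000 > continuation, so V_d = 18.5000 (exercise)
Node 0 (S = 90): continuation = e^(−0.07)·[0.2450·0.0000 + 0.7550·18.5000] = 13.0229; exercise value = 14.0000 > continuation, so V_0 = 14.0000 (exercise)

$14.00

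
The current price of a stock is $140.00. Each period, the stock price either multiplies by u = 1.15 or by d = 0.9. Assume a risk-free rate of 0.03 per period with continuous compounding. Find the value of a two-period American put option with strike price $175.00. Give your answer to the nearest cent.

Risk-neutral probability p = (e^0.03 − 0.9)/(1.15 − 0.9) = 0.1305/0.2500 = 0.5218
Terminal stock prices: S_uu = 185.1, S_ud = 144.9, S_dd = 113.4
Terminal payoffs (K − S): max(-10.15, 0) = 0, max(30.1, 0) = 30.1, max(61.6, 0) = 61.6
Node u (S = 161): continuation = e^(−0.03)·[0.5218·0.0000 + 0.4782·30.1000] = 13.9679; exercise value = 14.0000 > continuation, so V_u = 14.0000 (exercise)
Node d (S = 126): continuation = e^(−0.03)·[0.5218·30.1000 + 0.4782·61.6000] = 43.8280; exercise value = 49.0000 > continuation, so V_d = 49.0000 (exercise)
Node 0 (S = 140): continuation = e^(−0.03)·[0.5218·14.0000 + 0.4782·49.0000] = 29.8280; exercise value = 35.0000 > continuation, so V_0 = 35.0000 (exercise)

$35.00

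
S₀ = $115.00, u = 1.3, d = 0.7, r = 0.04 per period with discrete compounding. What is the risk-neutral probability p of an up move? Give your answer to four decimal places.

Risk-neutral probability p = (1 + 0.04 − 0.7)/(1.3 − 0.7) = 0.3400/0.6000 = 0.5667

p = 0.5667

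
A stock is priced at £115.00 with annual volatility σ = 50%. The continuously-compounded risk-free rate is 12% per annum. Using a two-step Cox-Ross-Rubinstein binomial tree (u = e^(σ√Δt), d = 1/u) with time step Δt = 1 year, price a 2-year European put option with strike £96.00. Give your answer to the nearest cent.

£10.56

CRR parameters: u = e^(σ√Δt) = e^(0.5·√1) = 1.6487, d = 1/u = 0.6065
Per-period rate: rΔt = 0.12·1 = 0.12, so R = e^0.12 = 1.1275
Risk-neutral probability p = (e^0.12 − 0.6065)/(1.6487 − 0.6065) = 0.5210/1.0422 = 0.4999
Terminal stock prices: S_uu = 312.6, S_ud = 115, S_dd = 42.31
Terminal payoffs (K − S): max(-216.6, 0) = 0, max(-19, 0) = 0, max(53.69, 0) = 53.69
Node u (S = 189.6): V_u = e^(−0.12)·[0.4999·0.0000 + 0.5001·0.0000] = 0.0000
Node d (S = 69.75): V_d = e^(−0.12)·[0.4999·0.0000 + 0.5001·53.6939] = 23.8170
Node 0 (S = 115): V_0 = e^(−0.12)·[0.4999·0.0000 + 0.5001·23.8170] = 10.5645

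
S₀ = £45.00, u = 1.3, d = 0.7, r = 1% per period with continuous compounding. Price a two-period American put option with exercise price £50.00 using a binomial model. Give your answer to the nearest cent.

£11.07

Risk-neutral probability p = (e^0.01 − 0.7)/(1.3 − 0.7) = 0.3101/0.6000 = 0.5168
Terminal stock prices: S_uu = 76.05, S_ud = 40.95, S_dd = 22.05
Terminal payoffs (K − S): max(-26.05, 0) = 0, max(9.05, 0) = 9.05, max(27.95, 0) = 27.95
Node u (S = 58.5): continuation = e^(−0.01)·[0.5168·0.0000 + 0.4832·9.0500] = 4.3299; exercise value = 0.0000 ≤ continuation, so V_u = 4.3299
Node d (S = 31.5): continuation = e^(−0.01)·[0.5168·9.0500 + 0.4832·27.9500] = 18.0025; exercise value = 18.5000 > continuation, so V_d = 18.5000 (exercise)
Node 0 (S = 45): continuation = e^(−0.01)·[0.5168·4.3299 + 0.4832·18.5000] = 11.0664; exercise value = 5.0000 ≤ continuation, so V_0 = 11.0664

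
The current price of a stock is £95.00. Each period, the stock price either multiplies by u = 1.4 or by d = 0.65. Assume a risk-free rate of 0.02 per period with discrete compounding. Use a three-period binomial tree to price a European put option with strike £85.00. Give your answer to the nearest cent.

Risk-neutral probability p = (1 + 0.02 − 0.65)/(1.4 − 0.65) = 0.3700/0.7500 = 0.4933
Terminal stock prices: S_uuu = 260.7, S_uud = 121, S_udd = 56.19, S_ddd = 26.09
Terminal payoffs (K − S): max(-175.7, 0) = 0, max(-36.03, 0) = 0, max(28.81, 0) = 28.81, max(58.91, 0) = 58.91
Node uu (S = 186.2): V_uu = 1/1.02·[0.4933·0.0000 + 0.5067·0.0000] = 0.0000
Node ud (S = 86.45): V_ud = 1/1.02·[0.4933·0.0000 + 0.5067·28.8075] = 14.3096
Node dd (S = 40.14): V_dd = 1/1.02·[0.4933·28.8075 + 0.5067·58.9106] = 43.1958
Node u (S = 133): V_u = 1/1.02·[0.4933·0.0000 + 0.5067·14.3096] = 7.1080
Node d (S = 61.75): V_d = 1/1.02·[0.4933·14.3096 + 0.5067·43.1958] = 28.3777
Node 0 (S = 95): V_0 = 1/1.02·[0.4933·7.1080 + 0.5067·28.3777] = 17.5340

£17.53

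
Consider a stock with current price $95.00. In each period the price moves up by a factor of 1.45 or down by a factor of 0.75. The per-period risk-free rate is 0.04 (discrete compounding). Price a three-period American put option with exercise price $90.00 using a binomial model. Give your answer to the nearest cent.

$14.76

Risk-neutral probability p = (1 + 0.04 − 0.75)/(1.45 − 0.75) = 0.2900/0.7000 = 0.4143
Terminal stock prices: S_uuu = 289.6, S_uud = 149.8, S_udd = 77.48, S_ddd = 40.08
Terminal payoffs (K − S): max(-199.6, 0) = 0, max(-59.8, 0) = 0, max(12.52, 0) = 12.52, max(49.92, 0) = 49.92
Node uu (S = 199.7): continuation = 1/1.04·[0.4143·0.0000 + 0.5857·0.0000] = 0.0000; exercise value = 0.0000 ≤ continuation, so V_uu = 0.0000
Node ud (S = 103.3): continuation = 1/1.04·[0.4143·0.0000 + 0.5857·12.5156] = 7.0486; exercise value = 0.0000 ≤ continuation, so V_ud = 7.0486
Node dd (S = 53.44): continuation = 1/1.04·[0.4143·12.5156 + 0.5857·49.9219] = 33.1010; exercise value = 36.5625 > continuation, so V_dd = 36.5625 (exercise)
Node u (S = 137.8): continuation = 1/1.04·[0.4143·0.0000 + 0.5857·7.0486] = 3.9697; exercise value = 0.0000 ≤ continuation, so V_u = 3.9697
Node d (S = 71.25): continuation = 1/1.04·[0.4143·7.0486 + 0.5857·36.5625] = 23.3994; exercise value = 18.7500 ≤ continuation, so V_d = 23.3994
Node 0 (S = 95): continuation = 1/1.04·[0.4143·3.9697 + 0.5857·23.3994] = 14.7595; exercise value = 0.0000 ≤ continuation, so V_0 = 14.7595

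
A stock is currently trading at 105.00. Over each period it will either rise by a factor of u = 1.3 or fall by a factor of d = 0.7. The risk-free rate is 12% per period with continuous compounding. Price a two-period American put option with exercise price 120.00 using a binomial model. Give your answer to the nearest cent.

15.80

Risk-neutral probability p = (e^0.12 − 0.7)/(1.3 − 0.7) = 0.4275/0.6000 = 0.7125
Terminal stock prices: S_uu = 177.5, S_ud = 95.55, S_dd = 51.45
Terminal payoffs (K − S): max(-57.45, 0) = 0, max(24.45, 0) = 24.45, max(68.55, 0) = 68.55
Node u (S = 136.5): continuation = e^(−0.12)·[0.7125·0.0000 + 0.2875·24.4500] = 6.2346; exercise value = 0.0000 ≤ continuation, so V_u = 6.2346
Node d (S = 73.5): continuation = e^(−0.12)·[0.7125·24.4500 + 0.2875·68.5500] = 32.9305; exercise value = 46.5000 > continuation, so V_d = 46.5000 (exercise)
Node 0 (S = 105): continuation = e^(−0.12)·[0.7125·6.2346 + 0.2875·46.5000] = 15.7970; exercise value = 15.0000 ≤ continuation, so V_0 = 15.7970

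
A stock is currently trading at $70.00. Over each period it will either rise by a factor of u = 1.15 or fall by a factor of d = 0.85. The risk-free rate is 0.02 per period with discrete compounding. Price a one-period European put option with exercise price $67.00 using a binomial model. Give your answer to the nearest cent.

Risk-neutral probability p = (1 + 0.02 − 0.85)/(1.15 − 0.85) = 0.1700/0.3000 = 0.5667
Terminal stock prices: S_u = 80.5, S_d = 59.5
Terminal payoffs (K − S): max(-13.5, 0) = 0, max(7.5, 0) = 7.5
Node 0 (S = 70): V_0 = 1/1.02·[0.5667·0.0000 + 0.4333·7.5000] = 3.1863

$3.19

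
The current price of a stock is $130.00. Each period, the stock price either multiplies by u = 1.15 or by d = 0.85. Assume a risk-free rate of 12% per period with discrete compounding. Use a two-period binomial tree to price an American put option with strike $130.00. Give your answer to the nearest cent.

$1.95

Risk-neutral probability p = (1 + 0.12 − 0.85)/(1.15 − 0.85) = 0.2700/0.3000 = 0.9000
Terminal stock prices: S_uu = 171.9, S_ud = 127.1, S_dd = 93.92
Terminal payoffs (K − S): max(-41.92, 0) = 0, max(2.925, 0) = 2.925, max(36.08, 0) = 36.08
Node u (S = 149.5): continuation = 1/1.12·[0.9000·0.0000 + 0.1000·2.9250] = 0.2612; exercise value = 0.0000 ≤ continuation, so V_u = 0.2612
Node d (S = 110.5): continuation = 1/1.12·[0.9000·2.9250 + 0.1000·36.0750] = 5.5714; exercise value = 19.5000 > continuation, so V_d = 19.5000 (exercise)
Node 0 (S = 130): continuation = 1/1.12·[0.9000·0.2612 + 0.1000·19.5000] = 1.9509; exercise value = 0.0000 ≤ continuation, so V_0 = 1.9509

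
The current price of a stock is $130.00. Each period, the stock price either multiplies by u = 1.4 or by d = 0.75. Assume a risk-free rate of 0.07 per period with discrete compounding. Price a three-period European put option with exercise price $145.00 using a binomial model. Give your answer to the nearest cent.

$22.88

Risk-neutral probability p = (1 + 0.07 − 0.75)/(1.4 − 0.75) = 0.3200/0.6500 = 0.4923
Terminal stock prices: S_uuu = 356.7, S_uud = 191.1, S_udd = 102.4, S_ddd = 54.84
Terminal payoffs (K − S): max(-211.7, 0) = 0, max(-46.1, 0) = 0, max(42.62, 0) = 42.62, max(90.16, 0) = 90.16
Node uu (S = 254.8): V_uu = 1/1.07·[0.4923·0.0000 + 0.5077·0.0000] = 0.0000
Node ud (S = 136.5): V_ud = 1/1.07·[0.4923·0.0000 + 0.5077·42.6250] = 20.2247
Node dd (S = 73.12): V_dd = 1/1.07·[0.4923·42.6250 + 0.5077·90.1562] = 62.3890
Node u (S = 182): V_u = 1/1.07·[0.4923·0.0000 + 0.5077·20.2247] = 9.5962
Node d (S = 97.5): V_d = 1/1.07·[0.4923·20.2247 + 0.5077·62.3890] = 38.9076
Node 0 (S = 130): V_0 = 1/1.07·[0.4923·9.5962 + 0.5077·38.9076] = 22.8761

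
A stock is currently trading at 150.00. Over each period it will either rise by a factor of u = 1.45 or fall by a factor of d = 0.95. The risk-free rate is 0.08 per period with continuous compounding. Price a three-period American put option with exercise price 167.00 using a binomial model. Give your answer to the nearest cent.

17.00

Risk-neutral probability p = (e^0.08 − 0.95)/(1.45 − 0.95) = 0.1333/0.5000 = 0.2666
Terminal stock prices: S_uuu = 457.3, S_uud = 299.6, S_udd = 196.3, S_ddd = 128.6
Terminal payoffs (K − S): max(-290.3, 0) = 0, max(-132.6, 0) = 0, max(-29.29, 0) = 0, max(38.39, 0) = 38.39
Node uu (S = 315.4): continuation = e^(−0.08)·[0.2666·0.0000 + 0.7334·0.0000] = 0.0000; exercise value = 0.0000 ≤ continuation, so V_uu = 0.0000
Node ud (S = 206.6): continuation = e^(−0.08)·[0.2666·0.0000 + 0.7334·0.0000] = 0.0000; exercise value = 0.0000 ≤ continuation, so V_ud = 0.0000
Node dd (S = 135.4): continuation = e^(−0.08)·[0.2666·0.0000 + 0.7334·38.3938] = 25.9940; exercise value = 31.6250 > continuation, so V_dd = 31.6250 (exercise)
Node u (S = 217.5): continuation = e^(−0.08)·[0.2666·0.0000 + 0.7334·0.0000] = 0.0000; exercise value = 0.0000 ≤ continuation, so V_u = 0.0000
Node d (S = 142.5): continuation = e^(−0.08)·[0.2666·0.0000 + 0.7334·31.6250] = 21.4113; exercise value = 24.5000 > continuation, so V_d = 24.5000 (exercise)
Node 0 (S = 150): continuation = e^(−0.08)·[0.2666·0.0000 + 0.7334·24.5000] = 16.5874; exercise value = 17.0000 > continuation, so V_0 = 17.0000 (exercise)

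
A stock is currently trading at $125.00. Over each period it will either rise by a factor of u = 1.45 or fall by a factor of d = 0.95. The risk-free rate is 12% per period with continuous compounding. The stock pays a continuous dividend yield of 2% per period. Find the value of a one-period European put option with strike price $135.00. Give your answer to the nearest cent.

Per-period risk-free factor R = e^0.12 = 1.1275; dividend-adjusted growth = e^(0.12−0.02) = 1.1052.
Risk-neutral probability p = (1.1052 − 0.95)/(1.45 − 0.95) = 0.1552/0.5000 = 0.3103
Terminal stock prices: S_u = 181.2, S_d = 118.8
Terminal payoffs (K − S): max(-46.25, 0) = 0, max(16.25, 0) = 16.25
Node 0 (S = 125): V_0 = e^(−0.12)·[0.3103·0.0000 + 0.6897·16.2500] = 9.9397

$9.94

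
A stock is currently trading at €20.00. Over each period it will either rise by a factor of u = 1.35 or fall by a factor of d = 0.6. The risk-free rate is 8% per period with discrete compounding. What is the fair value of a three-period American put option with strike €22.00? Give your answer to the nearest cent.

€4.49

Risk-neutral probability p = (1 + 0.08 − 0.6)/(1.35 − 0.6) = 0.4800/0.7500 = 0.6400
Terminal stock prices: S_uuu = 49.21, S_uud = 21.87, S_udd = 9.72, S_ddd = 4.32
Terminal payoffs (K − S): max(-27.21, 0) = 0, max(0.13, 0) = 0.13, max(12.28, 0) = 12.28, max(17.68, 0) = 17.68
Node uu (S = 36.45): continuation = 1/1.08·[0.6400·0.0000 + 0.3600·0.1300] = 0.0433; exercise value = 0.0000 ≤ continuation, so V_uu = 0.0433
Node ud (S = 16.2): continuation = 1/1.08·[0.6400·0.1300 + 0.3600·12.2800] = 4.1704; exercise value = 5.8000 > continuation, so V_ud = 5.8000 (exercise)
Node dd (S = 7.2): continuation = 1/1.08·[0.6400·12.2800 + 0.3600·17.6800] = 13.1704; exercise value = 14.8000 > continuation, so V_dd = 14.8000 (exercise)
Node u (S = 27): continuation = 1/1.08·[0.6400·0.0433 + 0.3600·5.8000] = 1.9590; exercise value = 0.0000 ≤ continuation, so V_u = 1.9590
Node d (S = 12): continuation = 1/1.08·[0.6400·5.8000 + 0.3600·14.8000] = 8.3704; exercise value = 10.0000 > continuation, so V_d = 10.0000 (exercise)
Node 0 (S = 20): continuation = 1/1.08·[0.6400·1.9590 + 0.3600·10.0000] = 4.4942; exercise value = 2.0000 ≤ continuation, so V_0 = 4.4942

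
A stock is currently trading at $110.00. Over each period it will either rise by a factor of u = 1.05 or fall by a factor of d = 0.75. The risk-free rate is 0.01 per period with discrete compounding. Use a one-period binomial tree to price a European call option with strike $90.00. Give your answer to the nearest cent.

$21.88

Risk-neutral probability p = (1 + 0.01 − 0.75)/(1.05 − 0.75) = 0.2600/0.3000 = 0.8667
Terminal stock prices: S_u = 115.5, S_d = 82.5
Terminal payoffs (S − K): max(25.5, 0) = 25.5, max(-7.5, 0) = 0
Node 0 (S = 110): V_0 = 1/1.01·[0.8667·25.5000 + 0.1333·0.0000] = 21.8812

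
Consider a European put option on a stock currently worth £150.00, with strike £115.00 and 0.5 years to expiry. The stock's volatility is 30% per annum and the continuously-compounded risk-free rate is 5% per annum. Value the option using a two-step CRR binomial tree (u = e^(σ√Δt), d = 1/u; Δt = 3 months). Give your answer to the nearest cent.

CRR parameters: u = e^(σ√Δt) = e^(0.3·√0.25) = 1.1618, d = 1/u = 0.8607
Per-period rate: rΔt = 0.05·0.25 = 0.0125, so R = e^0.0125 = 1.0126
Risk-neutral probability p = (e^0.0125 − 0.8607)/(1.1618 − 0.8607) = 0.1519/0.3011 = 0.5043
Terminal stock prices: S_uu = 202.5, S_ud = 150, S_dd = 111.1
Terminal payoffs (K − S): max(-87.48, 0) = 0, max(-35, 0) = 0, max(3.877, 0) = 3.877
Node u (S = 174.3): V_u = e^(−0.0125)·[0.5043·0.0000 + 0.4957·0.0000] = 0.0000
Node d (S = 129.1): V_d = e^(−0.0125)·[0.5043·0.0000 + 0.4957·3.8773] = 1.8979
Node 0 (S = 150): V_0 = e^(−0.0125)·[0.5043·0.0000 + 0.4957·1.8979] = 0.9290

£0.93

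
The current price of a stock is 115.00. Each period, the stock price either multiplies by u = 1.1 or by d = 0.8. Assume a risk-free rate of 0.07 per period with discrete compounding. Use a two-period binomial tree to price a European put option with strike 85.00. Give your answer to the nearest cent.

Risk-neutral probability p = (1 + 0.07 − 0.8)/(1.1 − 0.8) = 0.2700/0.3000 = 0.9000
Terminal stock prices: S_uu = 139.2, S_ud = 101.2, S_dd = 73.6
Terminal payoffs (K − S): max(-54.15, 0) = 0, max(-16.2, 0) = 0, max(11.4, 0) = 11.4
Node u (S = 126.5): V_u = 1/1.07·[0.9000·0.0000 + 0.1000·0.0000] = 0.0000
Node d (S = 92): V_d = 1/1.07·[0.9000·0.0000 + 0.1000·11.4000] = 1.0654
Node 0 (S = 115): V_0 = 1/1.07·[0.9000·0.0000 + 0.1000·1.0654] = 0.0996

0.10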